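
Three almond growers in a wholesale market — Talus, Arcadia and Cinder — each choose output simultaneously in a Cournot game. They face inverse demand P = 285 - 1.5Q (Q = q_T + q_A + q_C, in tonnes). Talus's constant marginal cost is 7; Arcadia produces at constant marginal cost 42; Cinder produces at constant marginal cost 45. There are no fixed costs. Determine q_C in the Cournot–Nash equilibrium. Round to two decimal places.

33.17

Talus's profit: π_T = (285 - 1.5Q)q_T - (7q_T). Setting ∂π_T/∂q_T = 0: 278 - 3q_T - (3/2)(q_A + q_C) = 0.
Arcadia's first-order condition: 243 - 3q_A - (3/2)(q_T + q_C) = 0.
Cinder's first-order condition: 240 - 3q_C - (3/2)(q_T + q_A) = 0.
Adding the 3 conditions: 761 − 3Q − 3Q = 0, i.e. Q = 761/6.
Back-substituting: q_T = (278 − 761/4)/(3/2) = 117/2, q_A = (243 − 761/4)/(3/2) = 211/6, q_C = (240 − 761/4)/(3/2) = 199/6.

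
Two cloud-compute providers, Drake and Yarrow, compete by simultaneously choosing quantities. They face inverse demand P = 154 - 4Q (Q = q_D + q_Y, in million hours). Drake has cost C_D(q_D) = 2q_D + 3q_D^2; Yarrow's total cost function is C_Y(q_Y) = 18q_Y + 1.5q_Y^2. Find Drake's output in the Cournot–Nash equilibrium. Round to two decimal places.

Drake's profit: π_D = (154 - 4Q)q_D - (2q_D + 3q_D²). Setting ∂π_D/∂q_D = 0: 152 - 14q_D - 4(q_Y) = 0.
Yarrow's first-order condition: 136 - 11q_Y - 4(q_D) = 0.
Best responses: q_D = (152 - 4q_Y)/14, q_Y = (136 - 4q_D)/11.
Solving the pair: q_D = 188/23, q_Y = 216/23.

8.17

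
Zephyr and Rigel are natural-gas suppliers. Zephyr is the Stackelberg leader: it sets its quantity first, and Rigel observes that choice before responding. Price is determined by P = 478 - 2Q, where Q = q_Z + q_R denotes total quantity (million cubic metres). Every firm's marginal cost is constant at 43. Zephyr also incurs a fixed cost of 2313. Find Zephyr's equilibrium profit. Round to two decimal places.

The follower Rigel best-responds to any q_Z: π_R = (478 - 2Q)q_R - 43q_R.
∂π_R/∂q_R = 435 - 2q_Z - 4q_R = 0 gives the reaction function q_R = (435 - 2q_Z)/4.
The leader anticipates this reaction. Substituting into P = 478 - 2Q gives P = 521/2 - q_Z, so π_Z = (521/2 - q_Z)q_Z - 43q_Z.
The leader's first-order condition 435/2 - 2q_Z = 0 yields q_Z = 435/4.
Then q_R = (435 - 2·(435/4))/4 = 435/8.
Price P = 478 - 2·(1305/8) = 607/4.
Zephyr's profit: (607/4 - 43)·(435/4) - 2313 = 9513.5625.

9513.56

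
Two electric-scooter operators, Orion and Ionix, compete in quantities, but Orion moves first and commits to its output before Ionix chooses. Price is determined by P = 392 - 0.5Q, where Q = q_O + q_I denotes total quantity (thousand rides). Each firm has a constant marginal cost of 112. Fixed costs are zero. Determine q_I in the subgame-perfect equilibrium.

The follower Ionix best-responds to any q_O: π_I = (392 - 0.5Q)q_I - 112q_I.
Setting the follower's marginal profit to zero, 280 - (1/2)q_O - q_I = 0, i.e. q_I = (280 - (1/2)q_O).
The leader anticipates this reaction. Substituting into P = 392 - 0.5Q gives P = 252 - (1/4)q_O, so π_O = (252 - (1/4)q_O)q_O - 112q_O.
The leader's first-order condition 140 - (1/2)q_O = 0 yields q_O = 280.
Then q_I = (280 - (1/2)·280) = 140.

140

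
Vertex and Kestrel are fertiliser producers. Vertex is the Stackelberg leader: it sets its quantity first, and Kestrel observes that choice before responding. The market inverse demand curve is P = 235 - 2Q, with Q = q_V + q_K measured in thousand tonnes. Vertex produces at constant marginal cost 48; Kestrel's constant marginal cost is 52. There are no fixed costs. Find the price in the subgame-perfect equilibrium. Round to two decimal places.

95.75

The follower Kestrel best-responds to any q_V: π_K = (235 - 2Q)q_K - 52q_K.
Setting the follower's marginal profit to zero, 183 - 2q_V - 4q_K = 0, i.e. q_K = (183 - 2q_V)/4.
The leader anticipates this reaction. Substituting into P = 235 - 2Q gives P = 287/2 - q_V, so π_V = (287/2 - q_V)q_V - 48q_V.
The leader's first-order condition 191/2 - 2q_V = 0 yields q_V = 191/4.
Then q_K = (183 - 2·(191/4))/4 = 175/8.
Total output Q = 557/8, so price P = 235 - 2·(557/8) = 383/4.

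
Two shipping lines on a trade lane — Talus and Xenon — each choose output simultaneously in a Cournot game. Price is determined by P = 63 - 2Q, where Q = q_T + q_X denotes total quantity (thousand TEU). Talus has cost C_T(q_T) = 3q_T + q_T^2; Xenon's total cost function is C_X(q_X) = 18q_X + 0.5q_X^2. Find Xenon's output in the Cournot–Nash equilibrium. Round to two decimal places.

Talus's profit: π_T = (63 - 2Q)q_T - (3q_T + q_T²). Setting ∂π_T/∂q_T = 0: 60 - 6q_T - 2(q_X) = 0.
Xenon's profit: π_X = (63 - 2Q)q_X - (18q_X + (1/2)q_X²). Setting ∂π_X/∂q_X = 0: 45 - 5q_X - 2(q_T) = 0.
So q_T = (60 - 2q_X)/6 and q_X = (45 - 2q_T)/5.
Substituting one into the other gives q_T = 105/13 and q_X = 75/13.

5.77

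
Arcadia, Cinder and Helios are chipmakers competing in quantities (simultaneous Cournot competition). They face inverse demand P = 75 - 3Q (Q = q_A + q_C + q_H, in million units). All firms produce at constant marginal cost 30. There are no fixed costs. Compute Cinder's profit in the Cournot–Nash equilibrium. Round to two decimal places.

42.19

Each firm earns π_i = (75 - 3Q)q_i - 30q_i.
Setting ∂π_i/∂q_i = 0 with rivals' quantities fixed: 45 - 6q_i - 3·Σ_{j≠i} q_j = 0.
With identical firms every q_j equals q_i, so Σ_{j≠i} q_j = 2q_i and 45 = 12q_i, giving q_i = 15/4.
Price P = 75 - 3·(45/4) = 165/4.
Cinder's profit: (165/4 - 30)·(15/4) = 675/16.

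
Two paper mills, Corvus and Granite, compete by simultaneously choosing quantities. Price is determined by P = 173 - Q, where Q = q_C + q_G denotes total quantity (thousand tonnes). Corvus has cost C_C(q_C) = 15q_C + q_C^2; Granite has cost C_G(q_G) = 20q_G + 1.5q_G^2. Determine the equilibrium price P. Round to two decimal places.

115.58

Corvus's profit: π_C = (173 - Q)q_C - (15q_C + q_C²). Setting ∂π_C/∂q_C = 0: 158 - 4q_C - (q_G) = 0.
Granite's profit: π_G = (173 - Q)q_G - (20q_G + (3/2)q_G²). Setting ∂π_G/∂q_G = 0: 153 - 5q_G - (q_C) = 0.
So q_C = (158 - q_G)/4 and q_G = (153 - q_C)/5.
Solving the pair: q_C = 637/19, q_G = 454/19.
Total output Q = 1091/19, so price P = 173 - 1091/19 = 115.5789.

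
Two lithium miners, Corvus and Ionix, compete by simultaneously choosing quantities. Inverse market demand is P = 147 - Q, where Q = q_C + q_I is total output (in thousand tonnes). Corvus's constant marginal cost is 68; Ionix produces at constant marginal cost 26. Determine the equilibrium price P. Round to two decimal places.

80.33

Corvus's profit: π_C = (147 - Q)q_C - (68q_C). Setting ∂π_C/∂q_C = 0: 79 - 2q_C - (q_I) = 0.
Ionix's first-order condition: 121 - 2q_I - (q_C) = 0.
Best responses: q_C = (79 - q_I)/2, q_I = (121 - q_C)/2.
Solving the pair: q_C = 37/3, q_I = 163/3.
Total output Q = 200/3, so price P = 147 - 200/3 = 241/3.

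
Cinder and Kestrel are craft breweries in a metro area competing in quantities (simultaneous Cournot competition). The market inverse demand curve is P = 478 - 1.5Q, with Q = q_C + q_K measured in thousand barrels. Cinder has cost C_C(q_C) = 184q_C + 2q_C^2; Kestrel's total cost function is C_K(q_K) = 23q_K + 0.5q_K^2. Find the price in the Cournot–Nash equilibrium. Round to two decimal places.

Cinder's profit: π_C = (478 - 1.5Q)q_C - (184q_C + 2q_C²). Setting ∂π_C/∂q_C = 0: 294 - 7q_C - (3/2)(q_K) = 0.
Kestrel's first-order condition: 455 - 4q_K - (3/2)(q_C) = 0.
Best responses: q_C = (294 - (3/2)q_K)/7, q_K = (455 - (3/2)q_C)/4.
Solving the pair: q_C = 1974/103, q_K = 106.5631.
Total output Q = 125.7282, so price P = 478 - (3/2)·125.7282 = 289.4078.

289.41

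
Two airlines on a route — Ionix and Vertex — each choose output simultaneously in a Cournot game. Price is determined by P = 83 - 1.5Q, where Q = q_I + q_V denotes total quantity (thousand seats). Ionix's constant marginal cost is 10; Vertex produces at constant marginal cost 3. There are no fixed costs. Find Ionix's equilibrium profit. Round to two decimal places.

Ionix's profit: π_I = (83 - 1.5Q)q_I - (10q_I). Setting ∂π_I/∂q_I = 0: 73 - 3q_I - (3/2)(q_V) = 0.
Vertex's profit: π_V = (83 - 1.5Q)q_V - (3q_V). Setting ∂π_V/∂q_V = 0: 80 - 3q_V - (3/2)(q_I) = 0.
So q_I = (73 - (3/2)q_V)/3 and q_V = (80 - (3/2)q_I)/3.
Solving the pair: q_I = 44/3, q_V = 58/3.
Price P = 83 - (3/2)·34 = 32.
Ionix's profit: (32 - 10)·(44/3) = 968/3.

322.67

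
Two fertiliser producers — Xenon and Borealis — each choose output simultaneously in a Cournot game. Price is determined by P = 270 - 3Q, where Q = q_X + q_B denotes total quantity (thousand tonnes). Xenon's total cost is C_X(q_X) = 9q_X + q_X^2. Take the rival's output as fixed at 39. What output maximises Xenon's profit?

18

With the rival's output fixed at 39, Xenon's profit is π_X = (270 - 3·39 - 3q_X)q_X - (9q_X + q_X²) = (153 - 3q_X)q_X - (9q_X + q_X²).
∂π_X/∂q_X = 144 - 8q_X = 0, so q_X = 18.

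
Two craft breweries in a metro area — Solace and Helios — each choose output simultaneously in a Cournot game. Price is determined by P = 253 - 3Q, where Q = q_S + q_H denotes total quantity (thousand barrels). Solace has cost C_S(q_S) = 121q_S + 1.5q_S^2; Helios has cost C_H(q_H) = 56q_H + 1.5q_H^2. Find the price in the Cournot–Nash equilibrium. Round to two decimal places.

170.75

Solace's profit: π_S = (253 - 3Q)q_S - (121q_S + (3/2)q_S²). Setting ∂π_S/∂q_S = 0: 132 - 9q_S - 3(q_H) = 0.
Helios's first-order condition: 197 - 9q_H - 3(q_S) = 0.
Best responses: q_S = (132 - 3q_H)/9, q_H = (197 - 3q_S)/9.
Substituting one into the other gives q_S = 199/24 and q_H = 153/8.
Total output Q = 329/12, so price P = 253 - 3·(329/12) = 683/4.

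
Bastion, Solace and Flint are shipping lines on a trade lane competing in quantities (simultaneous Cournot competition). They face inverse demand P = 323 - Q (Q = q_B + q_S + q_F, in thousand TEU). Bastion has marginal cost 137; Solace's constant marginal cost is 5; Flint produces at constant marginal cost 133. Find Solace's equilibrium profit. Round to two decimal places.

20880.25

Bastion's profit: π_B = (323 - Q)q_B - (137q_B). Setting ∂π_B/∂q_B = 0: 186 - 2q_B - (q_S + q_F) = 0.
Solace's first-order condition: 318 - 2q_S - (q_B + q_F) = 0.
Flint's profit: π_F = (323 - Q)q_F - (133q_F). Setting ∂π_F/∂q_F = 0: 190 - 2q_F - (q_B + q_S) = 0.
Summing all 3 equations gives 694 − 4Q = 0, hence Q = 347/2.
Back-substituting: q_B = (186 − 347/2) = 25/2, q_S = (318 − 347/2) = 289/2, q_F = (190 − 347/2) = 33/2.
Price P = 323 - 347/2 = 299/2.
Solace's profit: (299/2 - 5)·(289/2) = 20880.2500.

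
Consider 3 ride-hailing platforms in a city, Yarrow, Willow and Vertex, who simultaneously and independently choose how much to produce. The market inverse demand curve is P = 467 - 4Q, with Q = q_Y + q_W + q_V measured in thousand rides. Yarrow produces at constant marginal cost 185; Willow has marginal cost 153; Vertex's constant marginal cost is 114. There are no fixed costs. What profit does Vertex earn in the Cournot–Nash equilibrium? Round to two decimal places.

Yarrow's profit: π_Y = (467 - 4Q)q_Y - (185q_Y). Setting ∂π_Y/∂q_Y = 0: 282 - 8q_Y - 4(q_W + q_V) = 0.
Willow's first-order condition: 314 - 8q_W - 4(q_Y + q_V) = 0.
Vertex's profit: π_V = (467 - 4Q)q_V - (114q_V). Setting ∂π_V/∂q_V = 0: 353 - 8q_V - 4(q_Y + q_W) = 0.
Summing all 3 equations gives 949 − 16Q = 0, hence Q = 949/16.
Back-substituting: q_Y = (282 − 949/4)/4 = 179/16, q_W = (314 − 949/4)/4 = 307/16, q_V = (353 − 949/4)/4 = 463/16.
Price P = 467 - 4·(949/16) = 919/4.
Vertex's profit: (919/4 - 114)·(463/16) = 3349.5156.

3349.52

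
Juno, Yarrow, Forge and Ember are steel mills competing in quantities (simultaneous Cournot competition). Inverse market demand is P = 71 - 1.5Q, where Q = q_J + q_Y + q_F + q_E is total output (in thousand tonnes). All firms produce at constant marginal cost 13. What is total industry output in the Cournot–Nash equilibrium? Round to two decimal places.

A representative firm's profit is π_i = q_i(71 - 1.5Q) - 13q_i.
First-order condition (treating rivals' output as given): 58 - 3q_i - (3/2)·Σ_{j≠i} q_j = 0.
By symmetry each firm produces the same amount; substituting Σ_{j≠i} q_j = 3q_i yields q_i = 58/(15/2) = 116/15.
Total output Q = 116/15 + 116/15 + 116/15 + 116/15 = 464/15.

30.93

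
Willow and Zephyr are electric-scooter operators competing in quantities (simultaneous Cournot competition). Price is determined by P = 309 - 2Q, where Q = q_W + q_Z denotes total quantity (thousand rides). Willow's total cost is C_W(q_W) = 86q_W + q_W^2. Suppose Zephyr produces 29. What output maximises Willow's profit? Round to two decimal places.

27.50

With the rival's output fixed at 29, Willow's profit is π_W = (309 - 2·29 - 2q_W)q_W - (86q_W + q_W²) = (251 - 2q_W)q_W - (86q_W + q_W²).
∂π_W/∂q_W = 165 - 6q_W = 0, so q_W = 55/2.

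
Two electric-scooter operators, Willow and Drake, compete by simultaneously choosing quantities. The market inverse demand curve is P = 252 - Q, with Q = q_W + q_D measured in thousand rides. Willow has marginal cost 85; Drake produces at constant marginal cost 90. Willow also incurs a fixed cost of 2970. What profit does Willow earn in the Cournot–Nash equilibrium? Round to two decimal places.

317.11

Willow's profit: π_W = (252 - Q)q_W - (85q_W). Setting ∂π_W/∂q_W = 0: 167 - 2q_W - (q_D) = 0.
Drake's profit: π_D = (252 - Q)q_D - (90q_D). Setting ∂π_D/∂q_D = 0: 162 - 2q_D - (q_W) = 0.
So q_W = (167 - q_D)/2 and q_D = (162 - q_W)/2.
Substituting one into the other gives q_W = 172/3 and q_D = 157/3.
Price P = 252 - 329/3 = 427/3.
Willow's profit: (427/3 - 85)·(172/3) - 2970 = 317.1111.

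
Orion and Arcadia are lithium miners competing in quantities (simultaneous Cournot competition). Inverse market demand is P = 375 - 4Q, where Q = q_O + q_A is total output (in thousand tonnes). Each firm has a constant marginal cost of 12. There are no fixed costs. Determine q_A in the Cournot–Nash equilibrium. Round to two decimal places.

30.25

Each firm earns π_i = (375 - 4Q)q_i - 12q_i.
First-order condition (treating rivals' output as given): 363 - 8q_i - 4q_j = 0.
With identical firms every q_j equals q_i, so q_j = q_i and 363 = 12q_i, giving q_i = 121/4.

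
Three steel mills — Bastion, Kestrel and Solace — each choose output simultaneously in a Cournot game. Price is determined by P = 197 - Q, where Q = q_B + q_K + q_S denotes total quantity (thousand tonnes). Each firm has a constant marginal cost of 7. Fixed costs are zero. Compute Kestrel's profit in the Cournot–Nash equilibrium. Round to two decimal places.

2256.25

A representative firm's profit is π_i = q_i(197 - Q) - 7q_i.
First-order condition (treating rivals' output as given): 190 - 2q_i - Σ_{j≠i} q_j = 0.
By symmetry each firm produces the same amount; substituting Σ_{j≠i} q_j = 2q_i yields q_i = 190/4 = 95/2.
Price P = 197 - 285/2 = 109/2.
Kestrel's profit: (109/2 - 7)·(95/2) = 2256.2500.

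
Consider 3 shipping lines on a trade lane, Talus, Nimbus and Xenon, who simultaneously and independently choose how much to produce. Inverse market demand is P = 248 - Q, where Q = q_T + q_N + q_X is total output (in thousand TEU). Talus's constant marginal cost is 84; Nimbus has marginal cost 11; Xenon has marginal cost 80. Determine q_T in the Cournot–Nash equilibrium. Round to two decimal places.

Talus's profit: π_T = (248 - Q)q_T - (84q_T). Setting ∂π_T/∂q_T = 0: 164 - 2q_T - (q_N + q_X) = 0.
Nimbus's first-order condition: 237 - 2q_N - (q_T + q_X) = 0.
Xenon's first-order condition: 168 - 2q_X - (q_T + q_N) = 0.
Adding the 3 conditions: 569 − 2Q − 2Q = 0, i.e. Q = 569/4.
Back-substituting: q_T = (164 − 569/4) = 87/4, q_N = (237 − 569/4) = 379/4, q_X = (168 − 569/4) = 103/4.

21.75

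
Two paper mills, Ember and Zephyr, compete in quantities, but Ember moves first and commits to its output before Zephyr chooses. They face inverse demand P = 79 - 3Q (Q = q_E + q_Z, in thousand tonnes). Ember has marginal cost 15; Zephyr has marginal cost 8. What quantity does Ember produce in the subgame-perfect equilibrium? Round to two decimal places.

9.50

Solve by backward induction. Given q_E, the follower Zephyr maximises π_Z = (79 - 3q_E - 3q_Z)q_Z - 8q_Z.
Follower FOC: 71 - 3q_E - 6q_Z = 0, so q_Z(q_E) = (71 - 3q_E)/6.
Ember substitutes q_Z(q_E) into its own profit: π_E = q_E(79 - 3q_E - (71 - 3q_E)/2) - 15q_E = (87/2 - (3/2)q_E)q_E - 15q_E.
Maximising: ∂π_E/∂q_E = 57/2 - 3q_E = 0, giving q_E = 19/2.
Then q_Z = (71 - 3·(19/2))/6 = 85/12.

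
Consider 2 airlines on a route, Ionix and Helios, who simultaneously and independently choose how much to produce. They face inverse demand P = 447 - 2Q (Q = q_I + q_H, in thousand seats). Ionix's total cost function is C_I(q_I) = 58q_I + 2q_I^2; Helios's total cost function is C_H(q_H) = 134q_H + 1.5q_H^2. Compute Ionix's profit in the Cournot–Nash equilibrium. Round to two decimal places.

6505.04

Ionix's profit: π_I = (447 - 2Q)q_I - (58q_I + 2q_I²). Setting ∂π_I/∂q_I = 0: 389 - 8q_I - 2(q_H) = 0.
Helios's first-order condition: 313 - 7q_H - 2(q_I) = 0.
Best responses: q_I = (389 - 2q_H)/8, q_H = (313 - 2q_I)/7.
Substituting one into the other gives q_I = 40.3269 and q_H = 863/26.
Price P = 447 - 2·73.5192 = 299.9615.
Ionix's profit: 299.9615·40.3269 - 58·40.3269 - 2·40.3269² = 6505.0429.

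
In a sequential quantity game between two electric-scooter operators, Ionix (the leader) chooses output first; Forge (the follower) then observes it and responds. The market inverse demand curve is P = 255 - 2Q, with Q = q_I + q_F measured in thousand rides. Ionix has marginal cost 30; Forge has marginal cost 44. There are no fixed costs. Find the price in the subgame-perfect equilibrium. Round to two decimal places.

89.75

The follower Forge best-responds to any q_I: π_F = (255 - 2Q)q_F - 44q_F.
Follower FOC: 211 - 2q_I - 4q_F = 0, so q_F(q_I) = (211 - 2q_I)/4.
Ionix substitutes q_F(q_I) into its own profit: π_I = q_I(255 - 2q_I - (211 - 2q_I)/2) - 30q_I = (299/2 - q_I)q_I - 30q_I.
Maximising: ∂π_I/∂q_I = 239/2 - 2q_I = 0, giving q_I = 239/4.
Then q_F = (211 - 2·(239/4))/4 = 183/8.
Total output Q = 661/8, so price P = 255 - 2·(661/8) = 359/4.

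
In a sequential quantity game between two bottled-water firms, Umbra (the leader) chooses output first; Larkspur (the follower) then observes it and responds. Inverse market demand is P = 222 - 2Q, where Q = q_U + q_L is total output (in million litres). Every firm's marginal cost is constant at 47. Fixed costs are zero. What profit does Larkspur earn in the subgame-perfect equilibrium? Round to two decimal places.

Solve by backward induction. Given q_U, the follower Larkspur maximises π_L = (222 - 2q_U - 2q_L)q_L - 47q_L.
Follower FOC: 175 - 2q_U - 4q_L = 0, so q_L(q_U) = (175 - 2q_U)/4.
The leader anticipates this reaction. Substituting into P = 222 - 2Q gives P = 269/2 - q_U, so π_U = (269/2 - q_U)q_U - 47q_U.
Maximising: ∂π_U/∂q_U = 175/2 - 2q_U = 0, giving q_U = 175/4.
Then q_L = (175 - 2·(175/4))/4 = 175/8.
Price P = 222 - 2·(525/8) = 363/4.
Larkspur's profit: (363/4 - 47)·(175/8) = 957.0313.

957.03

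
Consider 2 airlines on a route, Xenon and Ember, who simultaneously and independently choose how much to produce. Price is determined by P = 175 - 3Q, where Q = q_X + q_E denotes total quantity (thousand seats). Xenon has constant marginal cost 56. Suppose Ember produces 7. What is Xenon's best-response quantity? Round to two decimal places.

16.33

With the rival's output fixed at 7, Xenon's profit is π_X = (175 - 3·7 - 3q_X)q_X - (56q_X) = (154 - 3q_X)q_X - (56q_X).
∂π_X/∂q_X = 98 - 6q_X = 0, so q_X = 49/3.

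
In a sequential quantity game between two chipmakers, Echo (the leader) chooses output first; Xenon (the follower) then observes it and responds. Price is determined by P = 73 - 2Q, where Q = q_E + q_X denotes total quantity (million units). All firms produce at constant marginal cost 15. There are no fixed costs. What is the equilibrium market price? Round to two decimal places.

29.50

The follower Xenon best-responds to any q_E: π_X = (73 - 2Q)q_X - 15q_X.
Follower FOC: 58 - 2q_E - 4q_X = 0, so q_X(q_E) = (58 - 2q_E)/4.
The leader anticipates this reaction. Substituting into P = 73 - 2Q gives P = 44 - q_E, so π_E = (44 - q_E)q_E - 15q_E.
The leader's first-order condition 29 - 2q_E = 0 yields q_E = 29/2.
Then q_X = (58 - 2·(29/2))/4 = 29/4.
Total output Q = 87/4, so price P = 73 - 2·(87/4) = 59/2.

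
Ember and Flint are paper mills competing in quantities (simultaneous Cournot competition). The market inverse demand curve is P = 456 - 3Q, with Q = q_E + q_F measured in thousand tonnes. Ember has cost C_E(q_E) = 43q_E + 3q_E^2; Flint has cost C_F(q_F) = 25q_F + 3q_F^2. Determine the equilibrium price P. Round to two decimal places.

287.20

Ember's profit: π_E = (456 - 3Q)q_E - (43q_E + 3q_E²). Setting ∂π_E/∂q_E = 0: 413 - 12q_E - 3(q_F) = 0.
Flint's profit: π_F = (456 - 3Q)q_F - (25q_F + 3q_F²). Setting ∂π_F/∂q_F = 0: 431 - 12q_F - 3(q_E) = 0.
Rearranging gives the reaction functions q_E = (413 - 3q_F)/12 and q_F = (431 - 3q_E)/12.
Solving the pair: q_E = 407/15, q_F = 437/15.
Total output Q = 844/15, so price P = 456 - 3·(844/15) = 1436/5.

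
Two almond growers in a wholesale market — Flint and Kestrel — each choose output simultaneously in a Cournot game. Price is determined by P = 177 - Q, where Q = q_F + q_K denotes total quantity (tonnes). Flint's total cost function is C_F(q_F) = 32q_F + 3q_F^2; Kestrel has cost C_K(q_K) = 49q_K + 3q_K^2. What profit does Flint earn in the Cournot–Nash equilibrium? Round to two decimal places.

1073.34

Flint's profit: π_F = (177 - Q)q_F - (32q_F + 3q_F²). Setting ∂π_F/∂q_F = 0: 145 - 8q_F - (q_K) = 0.
Kestrel's profit: π_K = (177 - Q)q_K - (49q_K + 3q_K²). Setting ∂π_K/∂q_K = 0: 128 - 8q_K - (q_F) = 0.
Rearranging gives the reaction functions q_F = (145 - q_K)/8 and q_K = (128 - q_F)/8.
Solving the pair: q_F = 344/21, q_K = 293/21.
Price P = 177 - 91/3 = 440/3.
Flint's profit: (440/3)·(344/21) - 32·(344/21) - 3(344/21)² = 1073.3424.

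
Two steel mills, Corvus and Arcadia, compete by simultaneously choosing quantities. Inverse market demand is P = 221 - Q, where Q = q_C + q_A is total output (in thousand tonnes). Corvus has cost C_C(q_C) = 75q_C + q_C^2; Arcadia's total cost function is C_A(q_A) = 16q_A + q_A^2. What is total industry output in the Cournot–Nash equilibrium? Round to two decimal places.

70.20

Corvus's profit: π_C = (221 - Q)q_C - (75q_C + q_C²). Setting ∂π_C/∂q_C = 0: 146 - 4q_C - (q_A) = 0.
Arcadia's first-order condition: 205 - 4q_A - (q_C) = 0.
Best responses: q_C = (146 - q_A)/4, q_A = (205 - q_C)/4.
Solving the pair: q_C = 379/15, q_A = 674/15.
Total output Q = 379/15 + 674/15 = 351/5.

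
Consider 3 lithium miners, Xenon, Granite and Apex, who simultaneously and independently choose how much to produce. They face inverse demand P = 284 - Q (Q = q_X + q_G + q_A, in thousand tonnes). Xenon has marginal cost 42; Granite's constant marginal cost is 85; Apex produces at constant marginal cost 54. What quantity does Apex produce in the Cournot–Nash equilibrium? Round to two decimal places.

Xenon's profit: π_X = (284 - Q)q_X - (42q_X). Setting ∂π_X/∂q_X = 0: 242 - 2q_X - (q_G + q_A) = 0.
Granite's profit: π_G = (284 - Q)q_G - (85q_G). Setting ∂π_G/∂q_G = 0: 199 - 2q_G - (q_X + q_A) = 0.
Apex's first-order condition: 230 - 2q_A - (q_X + q_G) = 0.
Summing all 3 equations gives 671 − 4Q = 0, hence Q = 671/4.
Back-substituting: q_X = (242 − 671/4) = 297/4, q_G = (199 − 671/4) = 125/4, q_A = (230 − 671/4) = 249/4.

62.25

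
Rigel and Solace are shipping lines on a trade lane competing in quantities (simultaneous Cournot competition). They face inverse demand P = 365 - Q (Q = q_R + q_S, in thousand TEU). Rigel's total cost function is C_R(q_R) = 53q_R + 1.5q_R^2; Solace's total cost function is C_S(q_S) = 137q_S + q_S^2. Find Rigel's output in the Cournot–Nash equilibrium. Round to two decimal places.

53.68

Rigel's profit: π_R = (365 - Q)q_R - (53q_R + (3/2)q_R²). Setting ∂π_R/∂q_R = 0: 312 - 5q_R - (q_S) = 0.
Solace's first-order condition: 228 - 4q_S - (q_R) = 0.
Rearranging gives the reaction functions q_R = (312 - q_S)/5 and q_S = (228 - q_R)/4.
Solving the pair: q_R = 1020/19, q_S = 828/19.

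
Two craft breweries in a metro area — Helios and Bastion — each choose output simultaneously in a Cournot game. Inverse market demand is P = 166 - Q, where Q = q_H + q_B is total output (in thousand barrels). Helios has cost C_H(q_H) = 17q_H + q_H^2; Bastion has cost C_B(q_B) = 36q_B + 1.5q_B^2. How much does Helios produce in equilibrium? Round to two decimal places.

32.37

Helios's profit: π_H = (166 - Q)q_H - (17q_H + q_H²). Setting ∂π_H/∂q_H = 0: 149 - 4q_H - (q_B) = 0.
Bastion's profit: π_B = (166 - Q)q_B - (36q_B + (3/2)q_B²). Setting ∂π_B/∂q_B = 0: 130 - 5q_B - (q_H) = 0.
Best responses: q_H = (149 - q_B)/4, q_B = (130 - q_H)/5.
Substituting one into the other gives q_H = 615/19 and q_B = 371/19.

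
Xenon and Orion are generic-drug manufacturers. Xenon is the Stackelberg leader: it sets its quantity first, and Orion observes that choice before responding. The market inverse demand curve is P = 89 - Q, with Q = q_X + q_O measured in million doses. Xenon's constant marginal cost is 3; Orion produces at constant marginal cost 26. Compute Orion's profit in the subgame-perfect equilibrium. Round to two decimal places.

Solve by backward induction. Given q_X, the follower Orion maximises π_O = (89 - q_X - q_O)q_O - 26q_O.
∂π_O/∂q_O = 63 - q_X - 2q_O = 0 gives the reaction function q_O = (63 - q_X)/2.
The leader anticipates this reaction. Substituting into P = 89 - Q gives P = 115/2 - (1/2)q_X, so π_X = (115/2 - (1/2)q_X)q_X - 3q_X.
The leader's first-order condition 109/2 - q_X = 0 yields q_X = 109/2.
Then q_O = (63 - 109/2)/2 = 17/4.
Price P = 89 - 235/4 = 121/4.
Orion's profit: (121/4 - 26)·(17/4) = 289/16.

18.06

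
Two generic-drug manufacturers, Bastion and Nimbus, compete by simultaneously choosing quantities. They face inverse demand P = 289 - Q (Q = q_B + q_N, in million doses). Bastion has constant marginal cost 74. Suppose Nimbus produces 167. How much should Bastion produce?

With the rival's output fixed at 167, Bastion's profit is π_B = (289 - 167 - q_B)q_B - (74q_B) = (122 - q_B)q_B - (74q_B).
∂π_B/∂q_B = 48 - 2q_B = 0, so q_B = 24.

24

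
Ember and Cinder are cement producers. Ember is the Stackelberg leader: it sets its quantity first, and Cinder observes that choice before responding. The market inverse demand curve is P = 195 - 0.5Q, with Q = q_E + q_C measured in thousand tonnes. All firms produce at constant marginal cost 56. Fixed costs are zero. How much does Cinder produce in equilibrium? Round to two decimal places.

69.50

The follower Cinder best-responds to any q_E: π_C = (195 - 0.5Q)q_C - 56q_C.
Setting the follower's marginal profit to zero, 139 - (1/2)q_E - q_C = 0, i.e. q_C = (139 - (1/2)q_E).
Ember substitutes q_C(q_E) into its own profit: π_E = q_E(195 - (1/2)q_E - (139 - (1/2)q_E)/2) - 56q_E = (251/2 - (1/4)q_E)q_E - 56q_E.
Maximising: ∂π_E/∂q_E = 139/2 - (1/2)q_E = 0, giving q_E = 139.
Then q_C = (139 - (1/2)·139) = 139/2.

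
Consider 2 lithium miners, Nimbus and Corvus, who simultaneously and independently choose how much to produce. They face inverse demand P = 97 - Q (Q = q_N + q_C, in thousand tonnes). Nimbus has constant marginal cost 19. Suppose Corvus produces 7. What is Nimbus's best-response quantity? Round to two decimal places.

35.50

With the rival's output fixed at 7, Nimbus's profit is π_N = (97 - 7 - q_N)q_N - (19q_N) = (90 - q_N)q_N - (19q_N).
∂π_N/∂q_N = 71 - 2q_N = 0, so q_N = 71/2.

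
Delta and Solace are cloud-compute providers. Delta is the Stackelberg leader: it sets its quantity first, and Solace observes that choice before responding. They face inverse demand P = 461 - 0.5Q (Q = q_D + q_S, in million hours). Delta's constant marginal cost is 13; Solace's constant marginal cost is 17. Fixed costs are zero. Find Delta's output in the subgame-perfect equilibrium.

452

Solve by backward induction. Given q_D, the follower Solace maximises π_S = (461 - (1/2)q_D - (1/2)q_S)q_S - 17q_S.
Follower FOC: 444 - (1/2)q_D - q_S = 0, so q_S(q_D) = (444 - (1/2)q_D).
The leader anticipates this reaction. Substituting into P = 461 - 0.5Q gives P = 239 - (1/4)q_D, so π_D = (239 - (1/4)q_D)q_D - 13q_D.
Leader FOC: 226 - (1/2)q_D = 0, so q_D = 452.
Then q_S = (444 - (1/2)·452) = 218.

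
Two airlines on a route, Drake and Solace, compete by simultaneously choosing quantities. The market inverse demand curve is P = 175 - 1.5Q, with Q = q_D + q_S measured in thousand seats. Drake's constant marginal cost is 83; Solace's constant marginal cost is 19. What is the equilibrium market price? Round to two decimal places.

Drake's profit: π_D = (175 - 1.5Q)q_D - (83q_D). Setting ∂π_D/∂q_D = 0: 92 - 3q_D - (3/2)(q_S) = 0.
Solace's first-order condition: 156 - 3q_S - (3/2)(q_D) = 0.
Best responses: q_D = (92 - (3/2)q_S)/3, q_S = (156 - (3/2)q_D)/3.
Solving the pair: q_D = 56/9, q_S = 440/9.
Total output Q = 496/9, so price P = 175 - (3/2)·(496/9) = 277/3.

92.33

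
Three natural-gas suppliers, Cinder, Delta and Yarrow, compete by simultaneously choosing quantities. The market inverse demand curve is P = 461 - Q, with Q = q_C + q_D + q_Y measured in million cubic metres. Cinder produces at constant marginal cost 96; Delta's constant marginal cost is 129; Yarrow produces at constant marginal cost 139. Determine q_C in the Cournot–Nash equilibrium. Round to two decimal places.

Cinder's profit: π_C = (461 - Q)q_C - (96q_C). Setting ∂π_C/∂q_C = 0: 365 - 2q_C - (q_D + q_Y) = 0.
Delta's first-order condition: 332 - 2q_D - (q_C + q_Y) = 0.
Yarrow's first-order condition: 322 - 2q_Y - (q_C + q_D) = 0.
Adding the 3 first-order conditions: 1019 − 4Q = 0, so Q = 1019/4.
Back-substituting: q_C = (365 − 1019/4) = 441/4, q_D = (332 − 1019/4) = 309/4, q_Y = (322 − 1019/4) = 269/4.

110.25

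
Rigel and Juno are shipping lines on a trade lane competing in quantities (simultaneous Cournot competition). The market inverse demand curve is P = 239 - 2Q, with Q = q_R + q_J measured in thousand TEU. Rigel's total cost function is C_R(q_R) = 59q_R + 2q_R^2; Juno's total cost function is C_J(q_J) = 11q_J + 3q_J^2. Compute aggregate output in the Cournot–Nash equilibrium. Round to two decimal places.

36.95

Rigel's profit: π_R = (239 - 2Q)q_R - (59q_R + 2q_R²). Setting ∂π_R/∂q_R = 0: 180 - 8q_R - 2(q_J) = 0.
Juno's profit: π_J = (239 - 2Q)q_J - (11q_J + 3q_J²). Setting ∂π_J/∂q_J = 0: 228 - 10q_J - 2(q_R) = 0.
Best responses: q_R = (180 - 2q_J)/8, q_J = (228 - 2q_R)/10.
Solving the pair: q_R = 336/19, q_J = 366/19.
Total output Q = 336/19 + 366/19 = 702/19.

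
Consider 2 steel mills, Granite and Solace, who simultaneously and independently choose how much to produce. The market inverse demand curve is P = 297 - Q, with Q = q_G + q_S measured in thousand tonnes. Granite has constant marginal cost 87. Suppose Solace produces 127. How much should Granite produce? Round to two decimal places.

With the rival's output fixed at 127, Granite's profit is π_G = (297 - 127 - q_G)q_G - (87q_G) = (170 - q_G)q_G - (87q_G).
∂π_G/∂q_G = 83 - 2q_G = 0, so q_G = 83/2.

41.50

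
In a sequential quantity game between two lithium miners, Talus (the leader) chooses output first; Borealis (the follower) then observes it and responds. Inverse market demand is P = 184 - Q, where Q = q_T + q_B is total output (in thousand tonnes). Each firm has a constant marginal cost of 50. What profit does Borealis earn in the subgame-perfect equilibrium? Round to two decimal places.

1122.25

The follower Borealis best-responds to any q_T: π_B = (184 - Q)q_B - 50q_B.
Setting the follower's marginal profit to zero, 134 - q_T - 2q_B = 0, i.e. q_B = (134 - q_T)/2.
Talus substitutes q_B(q_T) into its own profit: π_T = q_T(184 - q_T - (134 - q_T)/2) - 50q_T = (117 - (1/2)q_T)q_T - 50q_T.
The leader's first-order condition 67 - q_T = 0 yields q_T = 67.
Then q_B = (134 - 67)/2 = 67/2.
Price P = 184 - 201/2 = 167/2.
Borealis's profit: (167/2 - 50)·(67/2) = 1122.2500.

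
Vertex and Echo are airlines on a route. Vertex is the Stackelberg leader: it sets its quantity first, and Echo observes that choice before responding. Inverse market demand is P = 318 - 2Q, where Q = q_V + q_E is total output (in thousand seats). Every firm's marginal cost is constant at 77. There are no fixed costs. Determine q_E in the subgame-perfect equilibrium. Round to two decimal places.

30.13

The follower Echo best-responds to any q_V: π_E = (318 - 2Q)q_E - 77q_E.
Setting the follower's marginal profit to zero, 241 - 2q_V - 4q_E = 0, i.e. q_E = (241 - 2q_V)/4.
The leader anticipates this reaction. Substituting into P = 318 - 2Q gives P = 395/2 - q_V, so π_V = (395/2 - q_V)q_V - 77q_V.
The leader's first-order condition 241/2 - 2q_V = 0 yields q_V = 241/4.
Then q_E = (241 - 2·(241/4))/4 = 241/8.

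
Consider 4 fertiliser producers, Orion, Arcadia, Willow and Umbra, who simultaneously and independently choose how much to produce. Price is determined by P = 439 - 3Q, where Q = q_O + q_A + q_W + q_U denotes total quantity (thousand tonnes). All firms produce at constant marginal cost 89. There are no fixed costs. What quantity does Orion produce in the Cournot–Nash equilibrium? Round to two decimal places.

A representative firm's profit is π_i = q_i(439 - 3Q) - 89q_i.
First-order condition (treating rivals' output as given): 350 - 6q_i - 3·Σ_{j≠i} q_j = 0.
By symmetry each firm produces the same amount; substituting Σ_{j≠i} q_j = 3q_i yields q_i = 350/15 = 70/3.

23.33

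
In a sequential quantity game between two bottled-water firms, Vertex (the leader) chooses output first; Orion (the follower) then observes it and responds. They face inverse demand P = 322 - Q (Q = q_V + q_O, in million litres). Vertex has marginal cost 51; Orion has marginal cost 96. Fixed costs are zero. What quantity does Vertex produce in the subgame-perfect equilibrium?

Solve by backward induction. Given q_V, the follower Orion maximises π_O = (322 - q_V - q_O)q_O - 96q_O.
Follower FOC: 226 - q_V - 2q_O = 0, so q_O(q_V) = (226 - q_V)/2.
The leader anticipates this reaction. Substituting into P = 322 - Q gives P = 209 - (1/2)q_V, so π_V = (209 - (1/2)q_V)q_V - 51q_V.
Leader FOC: 158 - q_V = 0, so q_V = 158.
Then q_O = (226 - 158)/2 = 34.

158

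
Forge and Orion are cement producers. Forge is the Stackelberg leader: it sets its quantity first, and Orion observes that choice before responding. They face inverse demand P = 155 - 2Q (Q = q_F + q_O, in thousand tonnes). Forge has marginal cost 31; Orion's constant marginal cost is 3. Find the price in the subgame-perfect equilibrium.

55

Solve by backward induction. Given q_F, the follower Orion maximises π_O = (155 - 2q_F - 2q_O)q_O - 3q_O.
Follower FOC: 152 - 2q_F - 4q_O = 0, so q_O(q_F) = (152 - 2q_F)/4.
Forge substitutes q_O(q_F) into its own profit: π_F = q_F(155 - 2q_F - (152 - 2q_F)/2) - 31q_F = (79 - q_F)q_F - 31q_F.
Maximising: ∂π_F/∂q_F = 48 - 2q_F = 0, giving q_F = 24.
Then q_O = (152 - 2·24)/4 = 26.
Total output Q = 50, so price P = 155 - 2·50 = 55.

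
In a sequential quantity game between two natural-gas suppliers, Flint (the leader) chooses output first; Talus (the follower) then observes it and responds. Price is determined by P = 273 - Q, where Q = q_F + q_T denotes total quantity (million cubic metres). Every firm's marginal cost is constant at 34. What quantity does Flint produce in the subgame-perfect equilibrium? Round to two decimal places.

119.50

Solve by backward induction. Given q_F, the follower Talus maximises π_T = (273 - q_F - q_T)q_T - 34q_T.
∂π_T/∂q_T = 239 - q_F - 2q_T = 0 gives the reaction function q_T = (239 - q_F)/2.
Flint substitutes q_T(q_F) into its own profit: π_F = q_F(273 - q_F - (239 - q_F)/2) - 34q_F = (307/2 - (1/2)q_F)q_F - 34q_F.
The leader's first-order condition 239/2 - q_F = 0 yields q_F = 239/2.
Then q_T = (239 - 239/2)/2 = 239/4.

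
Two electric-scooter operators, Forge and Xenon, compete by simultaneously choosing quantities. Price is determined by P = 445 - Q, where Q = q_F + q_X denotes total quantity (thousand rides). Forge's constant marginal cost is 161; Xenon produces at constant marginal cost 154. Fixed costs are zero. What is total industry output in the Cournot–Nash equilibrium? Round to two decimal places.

191.67

Forge's profit: π_F = (445 - Q)q_F - (161q_F). Setting ∂π_F/∂q_F = 0: 284 - 2q_F - (q_X) = 0.
Xenon's first-order condition: 291 - 2q_X - (q_F) = 0.
So q_F = (284 - q_X)/2 and q_X = (291 - q_F)/2.
Substituting one into the other gives q_F = 277/3 and q_X = 298/3.
Total output Q = 277/3 + 298/3 = 575/3.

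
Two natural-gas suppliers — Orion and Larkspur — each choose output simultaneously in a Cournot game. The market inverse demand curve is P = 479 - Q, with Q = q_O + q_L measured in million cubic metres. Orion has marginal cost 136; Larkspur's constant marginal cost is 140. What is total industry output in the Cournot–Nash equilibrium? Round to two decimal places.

Orion's profit: π_O = (479 - Q)q_O - (136q_O). Setting ∂π_O/∂q_O = 0: 343 - 2q_O - (q_L) = 0.
Larkspur's profit: π_L = (479 - Q)q_L - (140q_L). Setting ∂π_L/∂q_L = 0: 339 - 2q_L - (q_O) = 0.
Rearranging gives the reaction functions q_O = (343 - q_L)/2 and q_L = (339 - q_O)/2.
Substituting one into the other gives q_O = 347/3 and q_L = 335/3.
Total output Q = 347/3 + 335/3 = 682/3.

227.33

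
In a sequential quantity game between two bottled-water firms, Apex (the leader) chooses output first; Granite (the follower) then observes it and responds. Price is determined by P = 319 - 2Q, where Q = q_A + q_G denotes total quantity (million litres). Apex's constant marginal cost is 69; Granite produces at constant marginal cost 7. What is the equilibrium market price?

116

The follower Granite best-responds to any q_A: π_G = (319 - 2Q)q_G - 7q_G.
Follower FOC: 312 - 2q_A - 4q_G = 0, so q_G(q_A) = (312 - 2q_A)/4.
Apex substitutes q_G(q_A) into its own profit: π_A = q_A(319 - 2q_A - (312 - 2q_A)/2) - 69q_A = (163 - q_A)q_A - 69q_A.
Leader FOC: 94 - 2q_A = 0, so q_A = 47.
Then q_G = (312 - 2·47)/4 = 109/2.
Total output Q = 203/2, so price P = 319 - 2·(203/2) = 116.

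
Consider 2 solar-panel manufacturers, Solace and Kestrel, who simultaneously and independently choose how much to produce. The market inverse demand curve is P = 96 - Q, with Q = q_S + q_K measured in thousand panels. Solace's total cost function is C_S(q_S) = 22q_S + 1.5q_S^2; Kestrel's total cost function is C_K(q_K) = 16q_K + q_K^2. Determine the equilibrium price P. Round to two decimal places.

Solace's profit: π_S = (96 - Q)q_S - (22q_S + (3/2)q_S²). Setting ∂π_S/∂q_S = 0: 74 - 5q_S - (q_K) = 0.
Kestrel's profit: π_K = (96 - Q)q_K - (16q_K + q_K²). Setting ∂π_K/∂q_K = 0: 80 - 4q_K - (q_S) = 0.
Best responses: q_S = (74 - q_K)/5, q_K = (80 - q_S)/4.
Solving the pair: q_S = 216/19, q_K = 326/19.
Total output Q = 542/19, so price P = 96 - 542/19 = 1282/19.

67.47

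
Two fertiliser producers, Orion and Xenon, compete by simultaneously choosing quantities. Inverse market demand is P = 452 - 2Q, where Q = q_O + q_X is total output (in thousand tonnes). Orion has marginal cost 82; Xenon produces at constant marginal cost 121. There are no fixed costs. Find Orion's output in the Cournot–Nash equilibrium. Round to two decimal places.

Orion's profit: π_O = (452 - 2Q)q_O - (82q_O). Setting ∂π_O/∂q_O = 0: 370 - 4q_O - 2(q_X) = 0.
Xenon's profit: π_X = (452 - 2Q)q_X - (121q_X). Setting ∂π_X/∂q_X = 0: 331 - 4q_X - 2(q_O) = 0.
Best responses: q_O = (370 - 2q_X)/4, q_X = (331 - 2q_O)/4.
Solving the pair: q_O = 409/6, q_X = 146/3.

68.17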